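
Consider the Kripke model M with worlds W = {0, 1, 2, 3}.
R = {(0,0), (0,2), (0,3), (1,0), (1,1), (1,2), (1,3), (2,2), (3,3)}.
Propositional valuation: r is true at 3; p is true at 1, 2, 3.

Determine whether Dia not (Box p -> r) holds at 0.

At 0: Dia not (Box p -> r) requires not (Box p -> r) at some successor in {0, 2, 3}.
  not (Box p -> r) holds at 2, so Dia not (Box p -> r) is true at 0.
    At 2: Box p -> r is false, so not (Box p -> r) is true.
      At 2: Box p is true, r is false, so Box p -> r is false.

Yes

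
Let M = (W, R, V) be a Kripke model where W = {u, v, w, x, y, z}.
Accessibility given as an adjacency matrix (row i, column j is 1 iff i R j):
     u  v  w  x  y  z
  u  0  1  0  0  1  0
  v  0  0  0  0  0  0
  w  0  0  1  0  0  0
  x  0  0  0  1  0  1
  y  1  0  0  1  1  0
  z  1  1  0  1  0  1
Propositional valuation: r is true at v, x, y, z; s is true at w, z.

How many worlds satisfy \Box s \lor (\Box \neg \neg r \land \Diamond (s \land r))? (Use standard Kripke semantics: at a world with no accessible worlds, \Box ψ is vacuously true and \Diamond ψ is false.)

3

Recall that \Box ψ holds at a world iff ψ holds at every accessible world, and \Diamond ψ holds iff ψ holds at some accessible world.
Let φ = \Box s \lor (\Box \neg \neg r \land \Diamond (s \land r)). Evaluate φ at each world:
  u (successors {v, y}): φ is false.
  v (successors ∅): φ is true.
  w (successors {w}): φ is true.
  x (successors {x, z}): φ is true.
  y (successors {u, x, y}): φ is false.
  z (successors {u, v, x, z}): φ is false.
For instance, at x:
  At x: \Box s is false, \Box \neg \neg r \land \Diamond (s \land r) is true, so \Box s \lor (\Box \neg \neg r \land \Diamond (s \land r)) is true.
    At x: \Box s requires s at every successor {x, z}.
      s fails at x, so \Box s is false at x.
    At x: \Box \neg \neg r is true, \Diamond (s \land r) is true, so \Box \neg \neg r \land \Diamond (s \land r) is true.
      At x: \Box \neg \neg r requires \neg \neg r at every successor {x, z}.
        At x: \neg \neg r is true.
        At z: \neg \neg r is true.
      So \Box \neg \neg r is true at x.
      At x: \Diamond (s \land r) requires s \land r at some successor in {x, z}.
        s \land r holds at z, so \Diamond (s \land r) is true at x.
Satisfying worlds: {v, w, x}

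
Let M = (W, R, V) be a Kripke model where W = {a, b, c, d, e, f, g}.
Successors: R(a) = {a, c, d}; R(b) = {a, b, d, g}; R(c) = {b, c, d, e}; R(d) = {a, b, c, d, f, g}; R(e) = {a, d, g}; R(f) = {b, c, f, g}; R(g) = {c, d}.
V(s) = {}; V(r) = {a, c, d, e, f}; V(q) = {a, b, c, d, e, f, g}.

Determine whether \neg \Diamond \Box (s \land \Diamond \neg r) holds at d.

At d: \Diamond \Box (s \land \Diamond \neg r) is false, so \neg \Diamond \Box (s \land \Diamond \neg r) is true.
  At d: \Diamond \Box (s \land \Diamond \neg r) requires \Box (s \land \Diamond \neg r) at some successor in {a, b, c, d, f, g}.
    At a: \Box (s \land \Diamond \neg r) is false.
    At b: \Box (s \land \Diamond \neg r) is false.
    At c: \Box (s \land \Diamond \neg r) is false.
    At d: \Box (s \land \Diamond \neg r) is false.
    At f: \Box (s \land \Diamond \neg r) is false.
    At g: \Box (s \land \Diamond \neg r) is false.
  So \Diamond \Box (s \land \Diamond \neg r) is false at d.

Yes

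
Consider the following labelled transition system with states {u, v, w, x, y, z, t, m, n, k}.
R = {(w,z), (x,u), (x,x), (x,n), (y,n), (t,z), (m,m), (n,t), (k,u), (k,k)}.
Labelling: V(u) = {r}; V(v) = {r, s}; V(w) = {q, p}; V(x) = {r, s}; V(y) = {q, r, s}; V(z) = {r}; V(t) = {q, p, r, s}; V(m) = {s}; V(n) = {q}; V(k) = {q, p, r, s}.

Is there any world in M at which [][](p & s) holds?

Recall that []ψ holds at a world iff ψ holds at every accessible world, and <>ψ holds iff ψ holds at some accessible world.
Let φ = [][](p & s). Evaluate φ at each world:
  u (successors ∅): φ is true.
  v (successors ∅): φ is true.
  w (successors {z}): φ is true.
  x (successors {u, x, n}): φ is false.
  y (successors {n}): φ is true.
  z (successors ∅): φ is true.
  t (successors {z}): φ is true.
  m (successors {m}): φ is false.
  n (successors {t}): φ is false.
  k (successors {u, k}): φ is false.
Detail at u (witness):
  At u: no accessible worlds, so [][](p & s) holds vacuously.

Yes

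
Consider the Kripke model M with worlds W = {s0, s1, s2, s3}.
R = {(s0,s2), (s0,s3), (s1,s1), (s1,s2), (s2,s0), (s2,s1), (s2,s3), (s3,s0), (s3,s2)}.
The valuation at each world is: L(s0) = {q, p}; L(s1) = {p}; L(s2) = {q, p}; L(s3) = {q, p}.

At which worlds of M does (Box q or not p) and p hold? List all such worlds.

s0, s3

Recall that Box ψ holds at a world iff ψ holds at every accessible world, and Dia ψ holds iff ψ holds at some accessible world.
Let φ = (Box q or not p) and p. Evaluate φ at each world:
  s0 (successors {s2, s3}): φ is true.
  s1 (successors {s1, s2}): φ is false.
  s2 (successors {s0, s1, s3}): φ is false.
  s3 (successors {s0, s2}): φ is true.
For instance, at s1:
  At s1: Box q or not p is false, p is true, so (Box q or not p) and p is false.
    At s1: Box q is false, not p is false, so Box q or not p is false.
      At s1: Box q requires q at every successor {s1, s2}.
        q fails at s1, so Box q is false at s1.
Satisfying worlds: {s0, s3}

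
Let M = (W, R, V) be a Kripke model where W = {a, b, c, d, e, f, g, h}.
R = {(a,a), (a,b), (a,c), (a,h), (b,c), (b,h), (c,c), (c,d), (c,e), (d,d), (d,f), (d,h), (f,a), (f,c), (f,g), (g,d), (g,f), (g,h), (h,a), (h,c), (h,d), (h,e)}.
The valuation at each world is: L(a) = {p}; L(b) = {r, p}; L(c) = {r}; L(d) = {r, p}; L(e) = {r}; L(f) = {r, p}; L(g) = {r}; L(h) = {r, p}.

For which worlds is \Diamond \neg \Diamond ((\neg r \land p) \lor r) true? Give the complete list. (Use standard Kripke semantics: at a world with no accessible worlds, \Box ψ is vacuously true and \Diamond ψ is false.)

c, h

Let φ = \Diamond \neg \Diamond ((\neg r \land p) \lor r). Evaluate φ at each world:
  a (successors {a, b, c, h}): φ is false.
  b (successors {c, h}): φ is false.
  c (successors {c, d, e}): φ is true.
  d (successors {d, f, h}): φ is false.
  e (successors ∅): φ is false.
  f (successors {a, c, g}): φ is false.
  g (successors {d, f, h}): φ is false.
  h (successors {a, c, d, e}): φ is true.
For instance, at c:
  At c: \Diamond \neg \Diamond ((\neg r \land p) \lor r) requires \neg \Diamond ((\neg r \land p) \lor r) at some successor in {c, d, e}.
    \neg \Diamond ((\neg r \land p) \lor r) holds at e, so \Diamond \neg \Diamond ((\neg r \land p) \lor r) is true at c.
      At e: \Diamond ((\neg r \land p) \lor r) is false, so \neg \Diamond ((\neg r \land p) \lor r) is true.
Satisfying worlds: {c, h}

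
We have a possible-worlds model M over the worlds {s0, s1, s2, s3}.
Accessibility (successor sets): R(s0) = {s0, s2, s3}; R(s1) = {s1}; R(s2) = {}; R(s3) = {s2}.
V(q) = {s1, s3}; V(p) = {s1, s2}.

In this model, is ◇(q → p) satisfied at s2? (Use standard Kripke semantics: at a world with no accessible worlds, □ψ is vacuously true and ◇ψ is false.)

No

At s2: no accessible worlds, so ◇(q → p) is false.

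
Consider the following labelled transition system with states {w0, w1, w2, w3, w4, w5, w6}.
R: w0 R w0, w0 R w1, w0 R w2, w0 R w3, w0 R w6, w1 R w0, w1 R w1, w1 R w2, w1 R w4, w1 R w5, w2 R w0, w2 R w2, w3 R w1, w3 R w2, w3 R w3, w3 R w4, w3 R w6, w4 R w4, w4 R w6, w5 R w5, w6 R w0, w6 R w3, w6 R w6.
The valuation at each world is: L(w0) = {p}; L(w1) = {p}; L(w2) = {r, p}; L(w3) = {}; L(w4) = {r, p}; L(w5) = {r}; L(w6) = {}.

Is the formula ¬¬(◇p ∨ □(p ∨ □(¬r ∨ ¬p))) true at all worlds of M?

Yes

Let φ = ¬¬(◇p ∨ □(p ∨ □(¬r ∨ ¬p))). Evaluate φ at each world:
  w0 (successors {w0, w1, w2, w3, w6}): φ is true.
  w1 (successors {w0, w1, w2, w4, w5}): φ is true.
  w2 (successors {w0, w2}): φ is true.
  w3 (successors {w1, w2, w3, w4, w6}): φ is true.
  w4 (successors {w4, w6}): φ is true.
  w5 (successors {w5}): φ is true.
  w6 (successors {w0, w3, w6}): φ is true.
For instance, at w1:
  At w1: ¬(◇p ∨ □(p ∨ □(¬r ∨ ¬p))) is false, so ¬¬(◇p ∨ □(p ∨ □(¬r ∨ ¬p))) is true.
    At w1: ◇p ∨ □(p ∨ □(¬r ∨ ¬p)) is true, so ¬(◇p ∨ □(p ∨ □(¬r ∨ ¬p))) is false.
      At w1: ◇p is true, □(p ∨ □(¬r ∨ ¬p)) is true, so ◇p ∨ □(p ∨ □(¬r ∨ ¬p)) is true.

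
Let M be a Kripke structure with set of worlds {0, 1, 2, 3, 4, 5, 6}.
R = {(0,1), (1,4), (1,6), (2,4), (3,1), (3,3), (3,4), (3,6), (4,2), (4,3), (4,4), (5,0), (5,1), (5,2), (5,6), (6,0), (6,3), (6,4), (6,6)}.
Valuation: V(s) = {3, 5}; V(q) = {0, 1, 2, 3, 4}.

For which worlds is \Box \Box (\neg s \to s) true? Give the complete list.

Let φ = \Box \Box (\neg s \to s). Evaluate φ at each world:
  0 (successors {1}): φ is false.
  1 (successors {4, 6}): φ is false.
  2 (successors {4}): φ is false.
  3 (successors {1, 3, 4, 6}): φ is false.
  4 (successors {2, 3, 4}): φ is false.
  5 (successors {0, 1, 2, 6}): φ is false.
  6 (successors {0, 3, 4, 6}): φ is false.
For instance, at 2:
  At 2: \Box \Box (\neg s \to s) requires \Box (\neg s \to s) at every successor {4}.
    \Box (\neg s \to s) fails at 4, so \Box \Box (\neg s \to s) is false at 2.
      At 4: \Box (\neg s \to s) requires \neg s \to s at every successor {2, 3, 4}.
        \neg s \to s fails at 2, so \Box (\neg s \to s) is false at 4.
Satisfying worlds: none.

none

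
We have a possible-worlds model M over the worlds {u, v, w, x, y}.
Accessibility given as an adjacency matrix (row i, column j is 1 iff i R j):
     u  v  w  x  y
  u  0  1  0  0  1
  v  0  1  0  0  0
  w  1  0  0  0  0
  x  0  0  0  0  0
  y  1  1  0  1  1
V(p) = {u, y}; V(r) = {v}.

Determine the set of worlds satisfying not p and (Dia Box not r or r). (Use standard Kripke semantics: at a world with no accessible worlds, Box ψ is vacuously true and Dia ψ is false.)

Let φ = not p and (Dia Box not r or r). Evaluate φ at each world:
  u (successors {v, y}): φ is false.
  v (successors {v}): φ is true.
  w (successors {u}): φ is false.
  x (successors ∅): φ is false.
  y (successors {u, v, x, y}): φ is false.
For instance, at y:
  At y: not p is false, Dia Box not r or r is true, so not p and (Dia Box not r or r) is false.
    At y: Dia Box not r is true, r is false, so Dia Box not r or r is true.
      At y: Dia Box not r requires Box not r at some successor in {u, v, x, y}.
        Box not r holds at x, so Dia Box not r is true at y.
Satisfying worlds: {v}

v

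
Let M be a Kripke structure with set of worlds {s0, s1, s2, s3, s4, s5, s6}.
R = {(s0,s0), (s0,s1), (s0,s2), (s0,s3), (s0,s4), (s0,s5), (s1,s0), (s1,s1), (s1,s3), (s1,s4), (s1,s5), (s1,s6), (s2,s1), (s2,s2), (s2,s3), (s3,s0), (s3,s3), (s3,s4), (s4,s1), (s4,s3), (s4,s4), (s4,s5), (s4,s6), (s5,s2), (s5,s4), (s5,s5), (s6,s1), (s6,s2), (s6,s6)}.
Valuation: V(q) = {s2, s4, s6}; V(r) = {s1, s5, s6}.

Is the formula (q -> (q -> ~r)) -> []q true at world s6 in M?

At s6: q -> (q -> ~r) is false, []q is false, so (q -> (q -> ~r)) -> []q is true.
  At s6: []q requires q at every successor {s1, s2, s6}.
    q fails at s1, so []q is false at s6.

Yes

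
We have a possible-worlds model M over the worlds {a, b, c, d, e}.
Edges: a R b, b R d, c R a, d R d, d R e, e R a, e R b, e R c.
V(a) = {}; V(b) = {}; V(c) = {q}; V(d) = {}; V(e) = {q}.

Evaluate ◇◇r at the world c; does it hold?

No

At c: ◇◇r requires ◇r at some successor in {a}.
  At a: ◇r is false.
So ◇◇r is false at c.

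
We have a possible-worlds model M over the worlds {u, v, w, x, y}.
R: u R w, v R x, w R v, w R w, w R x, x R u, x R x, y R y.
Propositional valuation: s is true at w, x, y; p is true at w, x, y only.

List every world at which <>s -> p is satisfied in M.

Let φ = <>s -> p. Evaluate φ at each world:
  u (successors {w}): φ is false.
  v (successors {x}): φ is false.
  w (successors {v, w, x}): φ is true.
  x (successors {u, x}): φ is true.
  y (successors {y}): φ is true.
For instance, at x:
  At x: <>s is true, p is true, so <>s -> p is true.
    At x: <>s requires s at some successor in {u, x}.
      s holds at x, so <>s is true at x.
Satisfying worlds: {w, x, y}

w, x, y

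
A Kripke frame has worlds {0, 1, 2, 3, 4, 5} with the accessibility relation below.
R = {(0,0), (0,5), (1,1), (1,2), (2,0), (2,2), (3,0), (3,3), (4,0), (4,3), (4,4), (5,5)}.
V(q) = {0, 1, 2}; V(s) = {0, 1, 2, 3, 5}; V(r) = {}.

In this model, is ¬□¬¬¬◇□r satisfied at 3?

At 3: □¬¬¬◇□r is true, so ¬□¬¬¬◇□r is false.
  At 3: □¬¬¬◇□r requires ¬¬¬◇□r at every successor {0, 3}.
      At 0: ¬¬◇□r is false, so ¬¬¬◇□r is true.
      At 3: ¬¬◇□r is false, so ¬¬¬◇□r is true.
  So □¬¬¬◇□r is true at 3.

No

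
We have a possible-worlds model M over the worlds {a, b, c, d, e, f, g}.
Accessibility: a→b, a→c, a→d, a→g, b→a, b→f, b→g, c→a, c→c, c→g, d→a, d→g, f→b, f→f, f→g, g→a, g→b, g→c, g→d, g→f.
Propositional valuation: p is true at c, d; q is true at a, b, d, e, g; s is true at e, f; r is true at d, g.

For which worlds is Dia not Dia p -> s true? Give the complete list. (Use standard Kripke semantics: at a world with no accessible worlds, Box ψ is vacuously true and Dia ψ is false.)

Let φ = Dia not Dia p -> s. Evaluate φ at each world:
  a (successors {b, c, d, g}): φ is false.
  b (successors {a, f, g}): φ is false.
  c (successors {a, c, g}): φ is true.
  d (successors {a, g}): φ is true.
  e (successors ∅): φ is true.
  f (successors {b, f, g}): φ is true.
  g (successors {a, b, c, d, f}): φ is false.
For instance, at d:
  At d: Dia not Dia p is false, s is false, so Dia not Dia p -> s is true.
    At d: Dia not Dia p requires not Dia p at some successor in {a, g}.
      At a: not Dia p is false.
      At g: not Dia p is false.
    So Dia not Dia p is false at d.
Satisfying worlds: {c, d, e, f}

c, d, e, f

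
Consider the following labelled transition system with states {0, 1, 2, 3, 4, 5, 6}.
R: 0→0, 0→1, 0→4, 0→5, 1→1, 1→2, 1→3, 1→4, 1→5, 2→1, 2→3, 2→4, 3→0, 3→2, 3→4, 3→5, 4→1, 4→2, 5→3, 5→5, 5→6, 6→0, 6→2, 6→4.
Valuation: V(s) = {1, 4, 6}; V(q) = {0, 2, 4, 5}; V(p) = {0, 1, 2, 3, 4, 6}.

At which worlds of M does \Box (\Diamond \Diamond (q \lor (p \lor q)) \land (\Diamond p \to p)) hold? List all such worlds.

Let φ = \Box (\Diamond \Diamond (q \lor (p \lor q)) \land (\Diamond p \to p)). Evaluate φ at each world:
  0 (successors {0, 1, 4, 5}): φ is false.
  1 (successors {1, 2, 3, 4, 5}): φ is false.
  2 (successors {1, 3, 4}): φ is true.
  3 (successors {0, 2, 4, 5}): φ is false.
  4 (successors {1, 2}): φ is true.
  5 (successors {3, 5, 6}): φ is false.
  6 (successors {0, 2, 4}): φ is true.
For instance, at 5:
  At 5: \Box (\Diamond \Diamond (q \lor (p \lor q)) \land (\Diamond p \to p)) requires \Diamond \Diamond (q \lor (p \lor q)) \land (\Diamond p \to p) at every successor {3, 5, 6}.
    \Diamond \Diamond (q \lor (p \lor q)) \land (\Diamond p \to p) fails at 5, so \Box (\Diamond \Diamond (q \lor (p \lor q)) \land (\Diamond p \to p)) is false at 5.
      At 5: \Diamond \Diamond (q \lor (p \lor q)) is true, \Diamond p \to p is false, so \Diamond \Diamond (q \lor (p \lor q)) \land (\Diamond p \to p) is false.
Satisfying worlds: {2, 4, 6}

2, 4, 6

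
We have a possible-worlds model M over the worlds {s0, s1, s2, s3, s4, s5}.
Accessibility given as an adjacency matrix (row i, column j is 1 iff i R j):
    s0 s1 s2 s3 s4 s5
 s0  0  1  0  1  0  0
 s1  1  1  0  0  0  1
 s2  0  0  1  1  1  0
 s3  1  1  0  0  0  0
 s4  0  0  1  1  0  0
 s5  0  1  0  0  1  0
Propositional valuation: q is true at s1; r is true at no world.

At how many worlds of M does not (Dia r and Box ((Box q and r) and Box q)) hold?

6

Let φ = not (Dia r and Box ((Box q and r) and Box q)). Evaluate φ at each world:
  s0 (successors {s1, s3}): φ is true.
  s1 (successors {s0, s1, s5}): φ is true.
  s2 (successors {s2, s3, s4}): φ is true.
  s3 (successors {s0, s1}): φ is true.
  s4 (successors {s2, s3}): φ is true.
  s5 (successors {s1, s4}): φ is true.
For instance, at s4:
  At s4: Dia r and Box ((Box q and r) and Box q) is false, so not (Dia r and Box ((Box q and r) and Box q)) is true.
    At s4: Dia r is false, Box ((Box q and r) and Box q) is false, so Dia r and Box ((Box q and r) and Box q) is false.
      At s4: Dia r requires r at some successor in {s2, s3}.
        At s2: r is false.
        At s3: r is false.
      So Dia r is false at s4.
      At s4: Box ((Box q and r) and Box q) requires (Box q and r) and Box q at every successor {s2, s3}.
        (Box q and r) and Box q fails at s2, so Box ((Box q and r) and Box q) is false at s4.
Satisfying worlds: {s0, s1, s2, s3, s4, s5}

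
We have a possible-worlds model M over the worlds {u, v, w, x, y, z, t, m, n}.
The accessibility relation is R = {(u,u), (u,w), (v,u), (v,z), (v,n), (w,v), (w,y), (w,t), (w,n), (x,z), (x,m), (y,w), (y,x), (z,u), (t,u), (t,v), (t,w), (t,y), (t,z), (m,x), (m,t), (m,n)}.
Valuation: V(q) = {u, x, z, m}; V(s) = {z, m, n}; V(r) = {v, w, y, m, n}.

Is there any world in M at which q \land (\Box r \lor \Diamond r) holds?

Let φ = q \land (\Box r \lor \Diamond r). Evaluate φ at each world:
  u (successors {u, w}): φ is true.
  v (successors {u, z, n}): φ is false.
  w (successors {v, y, t, n}): φ is false.
  x (successors {z, m}): φ is true.
  y (successors {w, x}): φ is false.
  z (successors {u}): φ is false.
  t (successors {u, v, w, y, z}): φ is false.
  m (successors {x, t, n}): φ is true.
  n (successors ∅): φ is false.
Detail at u (witness):
  At u: q is true, \Box r \lor \Diamond r is true, so q \land (\Box r \lor \Diamond r) is true.
    At u: \Box r is false, \Diamond r is true, so \Box r \lor \Diamond r is true.
      At u: \Box r requires r at every successor {u, w}.
        r fails at u, so \Box r is false at u.
      At u: \Diamond r requires r at some successor in {u, w}.
        r holds at w, so \Diamond r is true at u.

Yes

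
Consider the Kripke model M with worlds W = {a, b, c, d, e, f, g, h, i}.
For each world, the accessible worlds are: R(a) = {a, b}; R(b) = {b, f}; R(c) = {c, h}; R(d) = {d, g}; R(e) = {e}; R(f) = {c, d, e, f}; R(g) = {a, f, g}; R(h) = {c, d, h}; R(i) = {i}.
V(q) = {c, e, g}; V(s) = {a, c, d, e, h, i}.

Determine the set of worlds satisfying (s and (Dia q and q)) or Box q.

Let φ = (s and (Dia q and q)) or Box q. Evaluate φ at each world:
  a (successors {a, b}): φ is false.
  b (successors {b, f}): φ is false.
  c (successors {c, h}): φ is true.
  d (successors {d, g}): φ is false.
  e (successors {e}): φ is true.
  f (successors {c, d, e, f}): φ is false.
  g (successors {a, f, g}): φ is false.
  h (successors {c, d, h}): φ is false.
  i (successors {i}): φ is false.
For instance, at g:
  At g: s and (Dia q and q) is false, Box q is false, so (s and (Dia q and q)) or Box q is false.
    At g: s is false, Dia q and q is true, so s and (Dia q and q) is false.
      At g: Dia q is true, q is true, so Dia q and q is true.
    At g: Box q requires q at every successor {a, f, g}.
      q fails at a, so Box q is false at g.
Satisfying worlds: {c, e}

c, e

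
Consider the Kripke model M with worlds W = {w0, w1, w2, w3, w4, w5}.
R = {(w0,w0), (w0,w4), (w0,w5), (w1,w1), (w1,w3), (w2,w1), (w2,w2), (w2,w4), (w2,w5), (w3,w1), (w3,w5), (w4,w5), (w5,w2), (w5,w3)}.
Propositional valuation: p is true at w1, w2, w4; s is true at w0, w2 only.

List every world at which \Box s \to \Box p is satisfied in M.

w0, w1, w2, w3, w4, w5

Recall that \Box ψ holds at a world iff ψ holds at every accessible world, and \Diamond ψ holds iff ψ holds at some accessible world.
Let φ = \Box s \to \Box p. Evaluate φ at each world:
  w0 (successors {w0, w4, w5}): φ is true.
  w1 (successors {w1, w3}): φ is true.
  w2 (successors {w1, w2, w4, w5}): φ is true.
  w3 (successors {w1, w5}): φ is true.
  w4 (successors {w5}): φ is true.
  w5 (successors {w2, w3}): φ is true.
For instance, at w0:
  At w0: \Box s is false, \Box p is false, so \Box s \to \Box p is true.
    At w0: \Box s requires s at every successor {w0, w4, w5}.
      s fails at w4, so \Box s is false at w0.
    At w0: \Box p requires p at every successor {w0, w4, w5}.
      p fails at w0, so \Box p is false at w0.
Satisfying worlds: {w0, w1, w2, w3, w4, w5}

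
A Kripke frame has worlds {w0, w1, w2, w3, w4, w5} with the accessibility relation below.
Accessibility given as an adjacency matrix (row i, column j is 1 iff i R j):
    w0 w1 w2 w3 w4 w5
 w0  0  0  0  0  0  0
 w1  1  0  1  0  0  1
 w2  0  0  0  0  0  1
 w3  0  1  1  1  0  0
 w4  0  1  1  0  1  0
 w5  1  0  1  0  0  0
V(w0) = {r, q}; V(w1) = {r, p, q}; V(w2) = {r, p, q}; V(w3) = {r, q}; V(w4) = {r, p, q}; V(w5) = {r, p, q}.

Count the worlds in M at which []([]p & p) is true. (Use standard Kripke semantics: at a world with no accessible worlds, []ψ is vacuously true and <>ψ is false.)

Let φ = []([]p & p). Evaluate φ at each world:
  w0 (successors ∅): φ is true.
  w1 (successors {w0, w2, w5}): φ is false.
  w2 (successors {w5}): φ is false.
  w3 (successors {w1, w2, w3}): φ is false.
  w4 (successors {w1, w2, w4}): φ is false.
  w5 (successors {w0, w2}): φ is false.
For instance, at w1:
  At w1: []([]p & p) requires []p & p at every successor {w0, w2, w5}.
    []p & p fails at w0, so []([]p & p) is false at w1.
      At w0: []p is true, p is false, so []p & p is false.
Satisfying worlds: {w0}

1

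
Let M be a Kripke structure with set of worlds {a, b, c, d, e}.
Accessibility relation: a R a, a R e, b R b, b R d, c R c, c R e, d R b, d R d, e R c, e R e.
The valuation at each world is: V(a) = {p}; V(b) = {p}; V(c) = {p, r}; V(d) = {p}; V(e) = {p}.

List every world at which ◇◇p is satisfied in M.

Recall that ◇ψ holds at a world iff ψ holds at some accessible world.
Let φ = ◇◇p. Evaluate φ at each world:
  a (successors {a, e}): φ is true.
  b (successors {b, d}): φ is true.
  c (successors {c, e}): φ is true.
  d (successors {b, d}): φ is true.
  e (successors {c, e}): φ is true.
For instance, at a:
  At a: ◇◇p requires ◇p at some successor in {a, e}.
    ◇p holds at a, so ◇◇p is true at a.
      At a: ◇p requires p at some successor in {a, e}.
        p holds at a, so ◇p is true at a.
Satisfying worlds: {a, b, c, d, e}

a, b, c, d, e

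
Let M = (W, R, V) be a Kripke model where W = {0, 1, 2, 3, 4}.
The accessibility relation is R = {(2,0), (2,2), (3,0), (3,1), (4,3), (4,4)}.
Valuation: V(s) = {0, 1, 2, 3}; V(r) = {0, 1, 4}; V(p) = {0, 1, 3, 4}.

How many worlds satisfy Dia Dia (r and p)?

Let φ = Dia Dia (r and p). Evaluate φ at each world:
  0 (successors ∅): φ is false.
  1 (successors ∅): φ is false.
  2 (successors {0, 2}): φ is true.
  3 (successors {0, 1}): φ is false.
  4 (successors {3, 4}): φ is true.
For instance, at 4:
  At 4: Dia Dia (r and p) requires Dia (r and p) at some successor in {3, 4}.
    Dia (r and p) holds at 3, so Dia Dia (r and p) is true at 4.
      At 3: Dia (r and p) requires r and p at some successor in {0, 1}.
        r and p holds at 0, so Dia (r and p) is true at 3.
Satisfying worlds: {2, 4}

2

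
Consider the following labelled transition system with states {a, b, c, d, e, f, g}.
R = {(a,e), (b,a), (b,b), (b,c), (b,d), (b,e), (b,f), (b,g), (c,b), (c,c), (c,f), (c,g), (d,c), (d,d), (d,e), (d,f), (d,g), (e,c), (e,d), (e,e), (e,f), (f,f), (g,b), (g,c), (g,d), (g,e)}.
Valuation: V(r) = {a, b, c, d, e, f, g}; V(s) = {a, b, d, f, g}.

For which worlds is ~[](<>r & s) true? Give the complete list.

Recall that []ψ holds at a world iff ψ holds at every accessible world, and <>ψ holds iff ψ holds at some accessible world.
Let φ = ~[](<>r & s). Evaluate φ at each world:
  a (successors {e}): φ is true.
  b (successors {a, b, c, d, e, f, g}): φ is true.
  c (successors {b, c, f, g}): φ is true.
  d (successors {c, d, e, f, g}): φ is true.
  e (successors {c, d, e, f}): φ is true.
  f (successors {f}): φ is false.
  g (successors {b, c, d, e}): φ is true.
For instance, at e:
  At e: [](<>r & s) is false, so ~[](<>r & s) is true.
    At e: [](<>r & s) requires <>r & s at every successor {c, d, e, f}.
      <>r & s fails at c, so [](<>r & s) is false at e.
Satisfying worlds: {a, b, c, d, e, g}

a, b, c, d, e, g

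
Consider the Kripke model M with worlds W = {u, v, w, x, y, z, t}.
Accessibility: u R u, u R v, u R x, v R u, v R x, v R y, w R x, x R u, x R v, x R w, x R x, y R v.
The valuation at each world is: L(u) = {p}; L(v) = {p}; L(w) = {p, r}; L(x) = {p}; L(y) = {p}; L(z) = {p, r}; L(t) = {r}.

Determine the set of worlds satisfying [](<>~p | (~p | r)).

z, t

Recall that []ψ holds at a world iff ψ holds at every accessible world, and <>ψ holds iff ψ holds at some accessible world.
Let φ = [](<>~p | (~p | r)). Evaluate φ at each world:
  u (successors {u, v, x}): φ is false.
  v (successors {u, x, y}): φ is false.
  w (successors {x}): φ is false.
  x (successors {u, v, w, x}): φ is false.
  y (successors {v}): φ is false.
  z (successors ∅): φ is true.
  t (successors ∅): φ is true.
For instance, at x:
  At x: [](<>~p | (~p | r)) requires <>~p | (~p | r) at every successor {u, v, w, x}.
    <>~p | (~p | r) fails at u, so [](<>~p | (~p | r)) is false at x.
      At u: <>~p is false, ~p | r is false, so <>~p | (~p | r) is false.
Satisfying worlds: {z, t}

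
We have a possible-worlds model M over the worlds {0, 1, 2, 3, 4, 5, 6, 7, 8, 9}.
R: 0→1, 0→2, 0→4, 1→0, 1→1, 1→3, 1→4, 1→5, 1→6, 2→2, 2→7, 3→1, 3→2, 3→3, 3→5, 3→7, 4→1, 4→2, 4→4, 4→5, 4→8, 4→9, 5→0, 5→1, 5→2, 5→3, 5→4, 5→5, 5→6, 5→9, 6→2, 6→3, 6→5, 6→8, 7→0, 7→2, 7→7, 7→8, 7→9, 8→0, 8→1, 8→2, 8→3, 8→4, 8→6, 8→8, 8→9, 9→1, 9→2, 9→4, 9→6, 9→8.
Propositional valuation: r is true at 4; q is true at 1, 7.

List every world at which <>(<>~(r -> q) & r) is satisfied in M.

Recall that <>ψ holds at a world iff ψ holds at some accessible world.
Let φ = <>(<>~(r -> q) & r). Evaluate φ at each world:
  0 (successors {1, 2, 4}): φ is true.
  1 (successors {0, 1, 3, 4, 5, 6}): φ is true.
  2 (successors {2, 7}): φ is false.
  3 (successors {1, 2, 3, 5, 7}): φ is false.
  4 (successors {1, 2, 4, 5, 8, 9}): φ is true.
  5 (successors {0, 1, 2, 3, 4, 5, 6, 9}): φ is true.
  6 (successors {2, 3, 5, 8}): φ is false.
  7 (successors {0, 2, 7, 8, 9}): φ is false.
  8 (successors {0, 1, 2, 3, 4, 6, 8, 9}): φ is true.
  9 (successors {1, 2, 4, 6, 8}): φ is true.
For instance, at 5:
  At 5: <>(<>~(r -> q) & r) requires <>~(r -> q) & r at some successor in {0, 1, 2, 3, 4, 5, 6, 9}.
    <>~(r -> q) & r holds at 4, so <>(<>~(r -> q) & r) is true at 5.
      At 4: <>~(r -> q) is true, r is true, so <>~(r -> q) & r is true.
Satisfying worlds: {0, 1, 4, 5, 8, 9}

0, 1, 4, 5, 8, 9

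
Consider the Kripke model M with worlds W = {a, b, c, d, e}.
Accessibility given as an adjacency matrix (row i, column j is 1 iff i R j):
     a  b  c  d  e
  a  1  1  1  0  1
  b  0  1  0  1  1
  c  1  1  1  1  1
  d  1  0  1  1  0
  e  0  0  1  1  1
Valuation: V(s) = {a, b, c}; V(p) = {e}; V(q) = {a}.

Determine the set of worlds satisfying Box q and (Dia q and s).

none

Recall that Box ψ holds at a world iff ψ holds at every accessible world, and Dia ψ holds iff ψ holds at some accessible world.
Let φ = Box q and (Dia q and s). Evaluate φ at each world:
  a (successors {a, b, c, e}): φ is false.
  b (successors {b, d, e}): φ is false.
  c (successors {a, b, c, d, e}): φ is false.
  d (successors {a, c, d}): φ is false.
  e (successors {c, d, e}): φ is false.
For instance, at d:
  At d: Box q is false, Dia q and s is false, so Box q and (Dia q and s) is false.
    At d: Box q requires q at every successor {a, c, d}.
      q fails at c, so Box q is false at d.
    At d: Dia q is true, s is false, so Dia q and s is false.
      At d: Dia q requires q at some successor in {a, c, d}.
        q holds at a, so Dia q is true at d.
Satisfying worlds: none.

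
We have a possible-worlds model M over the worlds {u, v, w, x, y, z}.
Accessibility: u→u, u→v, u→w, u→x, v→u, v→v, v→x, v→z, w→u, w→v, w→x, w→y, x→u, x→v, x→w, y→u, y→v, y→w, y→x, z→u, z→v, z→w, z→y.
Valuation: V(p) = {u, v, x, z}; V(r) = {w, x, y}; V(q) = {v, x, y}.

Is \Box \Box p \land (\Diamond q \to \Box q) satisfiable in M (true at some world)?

No

Let φ = \Box \Box p \land (\Diamond q \to \Box q). Evaluate φ at each world:
  u (successors {u, v, w, x}): φ is false.
  v (successors {u, v, x, z}): φ is false.
  w (successors {u, v, x, y}): φ is false.
  x (successors {u, v, w}): φ is false.
  y (successors {u, v, w, x}): φ is false.
  z (successors {u, v, w, y}): φ is false.
For instance, at z:
  At z: \Box \Box p is false, \Diamond q \to \Box q is false, so \Box \Box p \land (\Diamond q \to \Box q) is false.
    At z: \Box \Box p requires \Box p at every successor {u, v, w, y}.
      \Box p fails at u, so \Box \Box p is false at z.
    At z: \Diamond q is true, \Box q is false, so \Diamond q \to \Box q is false.
      At z: \Diamond q requires q at some successor in {u, v, w, y}.
        q holds at v, so \Diamond q is true at z.
      At z: \Box q requires q at every successor {u, v, w, y}.
        q fails at u, so \Box q is false at z.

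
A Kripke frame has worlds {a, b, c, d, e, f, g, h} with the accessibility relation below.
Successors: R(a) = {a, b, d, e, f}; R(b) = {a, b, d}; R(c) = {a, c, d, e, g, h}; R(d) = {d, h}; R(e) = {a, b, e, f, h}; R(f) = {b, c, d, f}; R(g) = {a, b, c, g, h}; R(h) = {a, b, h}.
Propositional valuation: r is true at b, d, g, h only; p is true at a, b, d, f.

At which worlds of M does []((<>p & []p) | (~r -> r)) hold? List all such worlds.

Let φ = []((<>p & []p) | (~r -> r)). Evaluate φ at each world:
  a (successors {a, b, d, e, f}): φ is false.
  b (successors {a, b, d}): φ is false.
  c (successors {a, c, d, e, g, h}): φ is false.
  d (successors {d, h}): φ is true.
  e (successors {a, b, e, f, h}): φ is false.
  f (successors {b, c, d, f}): φ is false.
  g (successors {a, b, c, g, h}): φ is false.
  h (successors {a, b, h}): φ is false.
For instance, at b:
  At b: []((<>p & []p) | (~r -> r)) requires (<>p & []p) | (~r -> r) at every successor {a, b, d}.
    (<>p & []p) | (~r -> r) fails at a, so []((<>p & []p) | (~r -> r)) is false at b.
      At a: <>p & []p is false, ~r -> r is false, so (<>p & []p) | (~r -> r) is false.
Satisfying worlds: {d}

d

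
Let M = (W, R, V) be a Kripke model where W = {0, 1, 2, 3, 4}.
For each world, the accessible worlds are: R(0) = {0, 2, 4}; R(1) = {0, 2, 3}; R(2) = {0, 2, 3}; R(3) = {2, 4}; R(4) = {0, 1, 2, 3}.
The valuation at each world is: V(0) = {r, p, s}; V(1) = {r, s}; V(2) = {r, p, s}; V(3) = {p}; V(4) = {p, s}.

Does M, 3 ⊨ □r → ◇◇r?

Yes

Recall that □ψ holds at a world iff ψ holds at every accessible world, and ◇ψ holds iff ψ holds at some accessible world.
At 3: □r is false, ◇◇r is true, so □r → ◇◇r is true.
  At 3: □r requires r at every successor {2, 4}.
    r fails at 4, so □r is false at 3.
  At 3: ◇◇r requires ◇r at some successor in {2, 4}.
    ◇r holds at 2, so ◇◇r is true at 3.
      At 2: ◇r requires r at some successor in {0, 2, 3}.
        r holds at 0, so ◇r is true at 2.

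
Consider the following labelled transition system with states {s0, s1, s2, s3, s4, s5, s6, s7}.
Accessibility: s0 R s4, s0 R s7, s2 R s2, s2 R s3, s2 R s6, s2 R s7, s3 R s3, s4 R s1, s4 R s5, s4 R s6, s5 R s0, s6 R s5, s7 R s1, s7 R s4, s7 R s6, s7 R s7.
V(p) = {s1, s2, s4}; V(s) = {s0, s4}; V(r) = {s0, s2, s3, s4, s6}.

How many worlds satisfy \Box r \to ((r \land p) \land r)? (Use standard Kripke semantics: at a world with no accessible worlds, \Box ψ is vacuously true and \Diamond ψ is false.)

Let φ = \Box r \to ((r \land p) \land r). Evaluate φ at each world:
  s0 (successors {s4, s7}): φ is true.
  s1 (successors ∅): φ is false.
  s2 (successors {s2, s3, s6, s7}): φ is true.
  s3 (successors {s3}): φ is false.
  s4 (successors {s1, s5, s6}): φ is true.
  s5 (successors {s0}): φ is false.
  s6 (successors {s5}): φ is true.
  s7 (successors {s1, s4, s6, s7}): φ is true.
For instance, at s6:
  At s6: \Box r is false, (r \land p) \land r is false, so \Box r \to ((r \land p) \land r) is true.
    At s6: \Box r requires r at every successor {s5}.
      r fails at s5, so \Box r is false at s6.
Satisfying worlds: {s0, s2, s4, s6, s7}

5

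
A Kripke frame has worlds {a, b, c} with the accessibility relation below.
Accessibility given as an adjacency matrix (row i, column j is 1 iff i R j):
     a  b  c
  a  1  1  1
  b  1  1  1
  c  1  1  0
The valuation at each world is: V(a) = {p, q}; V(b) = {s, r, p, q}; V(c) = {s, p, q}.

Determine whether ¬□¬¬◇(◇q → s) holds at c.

No

Recall that □ψ holds at a world iff ψ holds at every accessible world, and ◇ψ holds iff ψ holds at some accessible world.
At c: □¬¬◇(◇q → s) is true, so ¬□¬¬◇(◇q → s) is false.
  At c: □¬¬◇(◇q → s) requires ¬¬◇(◇q → s) at every successor {a, b}.
      At a: ¬◇(◇q → s) is false, so ¬¬◇(◇q → s) is true.
      At b: ¬◇(◇q → s) is false, so ¬¬◇(◇q → s) is true.
  So □¬¬◇(◇q → s) is true at c.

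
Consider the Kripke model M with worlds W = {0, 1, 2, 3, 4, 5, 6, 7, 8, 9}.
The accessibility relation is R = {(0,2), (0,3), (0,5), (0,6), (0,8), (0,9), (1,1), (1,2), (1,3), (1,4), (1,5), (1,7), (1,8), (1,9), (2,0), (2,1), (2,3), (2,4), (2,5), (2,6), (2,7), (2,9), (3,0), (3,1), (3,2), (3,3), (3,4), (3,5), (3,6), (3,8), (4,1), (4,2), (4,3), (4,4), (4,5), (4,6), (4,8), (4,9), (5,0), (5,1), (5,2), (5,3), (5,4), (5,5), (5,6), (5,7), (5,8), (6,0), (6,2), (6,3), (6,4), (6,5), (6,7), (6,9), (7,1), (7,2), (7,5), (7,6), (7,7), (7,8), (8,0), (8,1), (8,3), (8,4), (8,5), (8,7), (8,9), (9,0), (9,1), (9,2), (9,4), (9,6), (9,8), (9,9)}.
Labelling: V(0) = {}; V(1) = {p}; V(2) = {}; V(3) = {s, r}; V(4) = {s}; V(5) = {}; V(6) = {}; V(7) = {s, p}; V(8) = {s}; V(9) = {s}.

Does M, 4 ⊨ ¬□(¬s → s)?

At 4: □(¬s → s) is false, so ¬□(¬s → s) is true.
  At 4: □(¬s → s) requires ¬s → s at every successor {1, 2, 3, 4, 5, 6, 8, 9}.
    ¬s → s fails at 1, so □(¬s → s) is false at 4.

Yes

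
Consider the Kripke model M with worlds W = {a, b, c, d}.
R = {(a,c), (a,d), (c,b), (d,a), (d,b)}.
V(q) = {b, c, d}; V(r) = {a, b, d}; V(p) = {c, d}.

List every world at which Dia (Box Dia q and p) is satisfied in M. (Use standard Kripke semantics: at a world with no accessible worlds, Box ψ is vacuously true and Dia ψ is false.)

none

Let φ = Dia (Box Dia q and p). Evaluate φ at each world:
  a (successors {c, d}): φ is false.
  b (successors ∅): φ is false.
  c (successors {b}): φ is false.
  d (successors {a, b}): φ is false.
For instance, at d:
  At d: Dia (Box Dia q and p) requires Box Dia q and p at some successor in {a, b}.
    At a: Box Dia q and p is false.
    At b: Box Dia q and p is false.
  So Dia (Box Dia q and p) is false at d.
Satisfying worlds: none.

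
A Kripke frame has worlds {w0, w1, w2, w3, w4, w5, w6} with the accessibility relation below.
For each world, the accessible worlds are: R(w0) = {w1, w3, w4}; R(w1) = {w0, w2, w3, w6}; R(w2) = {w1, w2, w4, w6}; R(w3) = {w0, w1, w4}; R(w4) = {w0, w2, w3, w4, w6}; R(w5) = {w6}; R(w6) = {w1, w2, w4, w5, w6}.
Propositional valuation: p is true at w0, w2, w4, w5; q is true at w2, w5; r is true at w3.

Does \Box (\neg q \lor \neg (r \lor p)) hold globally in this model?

Recall that \Box ψ holds at a world iff ψ holds at every accessible world, and \Diamond ψ holds iff ψ holds at some accessible world.
Let φ = \Box (\neg q \lor \neg (r \lor p)). Evaluate φ at each world:
  w0 (successors {w1, w3, w4}): φ is true.
  w1 (successors {w0, w2, w3, w6}): φ is false.
  w2 (successors {w1, w2, w4, w6}): φ is false.
  w3 (successors {w0, w1, w4}): φ is true.
  w4 (successors {w0, w2, w3, w4, w6}): φ is false.
  w5 (successors {w6}): φ is true.
  w6 (successors {w1, w2, w4, w5, w6}): φ is false.
Detail at w1 (counterexample):
  At w1: \Box (\neg q \lor \neg (r \lor p)) requires \neg q \lor \neg (r \lor p) at every successor {w0, w2, w3, w6}.
    \neg q \lor \neg (r \lor p) fails at w2, so \Box (\neg q \lor \neg (r \lor p)) is false at w1.

No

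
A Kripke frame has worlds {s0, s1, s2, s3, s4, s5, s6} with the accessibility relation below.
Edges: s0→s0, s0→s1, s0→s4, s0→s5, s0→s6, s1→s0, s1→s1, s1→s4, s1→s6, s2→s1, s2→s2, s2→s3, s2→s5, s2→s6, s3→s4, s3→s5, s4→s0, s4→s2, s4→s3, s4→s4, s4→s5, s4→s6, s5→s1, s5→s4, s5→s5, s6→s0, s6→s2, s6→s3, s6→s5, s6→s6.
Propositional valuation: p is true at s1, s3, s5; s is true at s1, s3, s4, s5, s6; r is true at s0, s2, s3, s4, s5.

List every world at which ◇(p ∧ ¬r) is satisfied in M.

Let φ = ◇(p ∧ ¬r). Evaluate φ at each world:
  s0 (successors {s0, s1, s4, s5, s6}): φ is true.
  s1 (successors {s0, s1, s4, s6}): φ is true.
  s2 (successors {s1, s2, s3, s5, s6}): φ is true.
  s3 (successors {s4, s5}): φ is false.
  s4 (successors {s0, s2, s3, s4, s5, s6}): φ is false.
  s5 (successors {s1, s4, s5}): φ is true.
  s6 (successors {s0, s2, s3, s5, s6}): φ is false.
For instance, at s0:
  At s0: ◇(p ∧ ¬r) requires p ∧ ¬r at some successor in {s0, s1, s4, s5, s6}.
    p ∧ ¬r holds at s1, so ◇(p ∧ ¬r) is true at s0.
Satisfying worlds: {s0, s1, s2, s5}

s0, s1, s2, s5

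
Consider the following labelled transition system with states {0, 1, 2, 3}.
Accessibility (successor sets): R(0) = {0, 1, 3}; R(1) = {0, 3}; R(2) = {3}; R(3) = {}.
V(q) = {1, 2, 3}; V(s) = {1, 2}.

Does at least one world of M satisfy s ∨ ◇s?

Let φ = s ∨ ◇s. Evaluate φ at each world:
  0 (successors {0, 1, 3}): φ is true.
  1 (successors {0, 3}): φ is true.
  2 (successors {3}): φ is true.
  3 (successors ∅): φ is false.
Detail at 0 (witness):
  At 0: s is false, ◇s is true, so s ∨ ◇s is true.
    At 0: ◇s requires s at some successor in {0, 1, 3}.
      s holds at 1, so ◇s is true at 0.

Yes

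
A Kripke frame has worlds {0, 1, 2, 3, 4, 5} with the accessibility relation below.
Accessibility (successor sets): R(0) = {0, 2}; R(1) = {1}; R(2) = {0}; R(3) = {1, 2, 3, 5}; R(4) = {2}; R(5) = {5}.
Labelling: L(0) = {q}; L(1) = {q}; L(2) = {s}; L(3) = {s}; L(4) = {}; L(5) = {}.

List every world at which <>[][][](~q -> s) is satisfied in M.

Let φ = <>[][][](~q -> s). Evaluate φ at each world:
  0 (successors {0, 2}): φ is true.
  1 (successors {1}): φ is true.
  2 (successors {0}): φ is true.
  3 (successors {1, 2, 3, 5}): φ is true.
  4 (successors {2}): φ is true.
  5 (successors {5}): φ is false.
For instance, at 0:
  At 0: <>[][][](~q -> s) requires [][][](~q -> s) at some successor in {0, 2}.
    [][][](~q -> s) holds at 0, so <>[][][](~q -> s) is true at 0.
      At 0: [][][](~q -> s) requires [][](~q -> s) at every successor {0, 2}.
        At 0: [][](~q -> s) is true.
        At 2: [][](~q -> s) is true.
      So [][][](~q -> s) is true at 0.
Satisfying worlds: {0, 1, 2, 3, 4}

0, 1, 2, 3, 4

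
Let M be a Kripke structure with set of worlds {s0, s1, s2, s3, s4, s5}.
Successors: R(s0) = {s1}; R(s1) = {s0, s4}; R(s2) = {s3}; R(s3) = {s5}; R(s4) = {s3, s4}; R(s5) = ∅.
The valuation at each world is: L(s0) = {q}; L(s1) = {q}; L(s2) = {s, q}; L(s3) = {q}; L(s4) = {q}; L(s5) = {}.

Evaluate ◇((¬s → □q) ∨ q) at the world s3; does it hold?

At s3: ◇((¬s → □q) ∨ q) requires (¬s → □q) ∨ q at some successor in {s5}.
  (¬s → □q) ∨ q holds at s5, so ◇((¬s → □q) ∨ q) is true at s3.
    At s5: ¬s → □q is true, q is false, so (¬s → □q) ∨ q is true.
      At s5: ¬s is true, □q is true, so ¬s → □q is true.

Yes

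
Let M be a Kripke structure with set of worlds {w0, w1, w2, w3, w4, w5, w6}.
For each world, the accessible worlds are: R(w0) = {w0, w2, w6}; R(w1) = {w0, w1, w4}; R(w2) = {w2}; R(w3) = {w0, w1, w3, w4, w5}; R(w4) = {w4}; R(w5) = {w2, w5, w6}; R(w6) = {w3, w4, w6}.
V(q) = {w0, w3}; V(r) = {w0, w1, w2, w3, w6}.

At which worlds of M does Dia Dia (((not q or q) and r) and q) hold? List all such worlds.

w0, w1, w3, w5, w6

Let φ = Dia Dia (((not q or q) and r) and q). Evaluate φ at each world:
  w0 (successors {w0, w2, w6}): φ is true.
  w1 (successors {w0, w1, w4}): φ is true.
  w2 (successors {w2}): φ is false.
  w3 (successors {w0, w1, w3, w4, w5}): φ is true.
  w4 (successors {w4}): φ is false.
  w5 (successors {w2, w5, w6}): φ is true.
  w6 (successors {w3, w4, w6}): φ is true.
For instance, at w0:
  At w0: Dia Dia (((not q or q) and r) and q) requires Dia (((not q or q) and r) and q) at some successor in {w0, w2, w6}.
    Dia (((not q or q) and r) and q) holds at w0, so Dia Dia (((not q or q) and r) and q) is true at w0.
      At w0: Dia (((not q or q) and r) and q) requires ((not q or q) and r) and q at some successor in {w0, w2, w6}.
        ((not q or q) and r) and q holds at w0, so Dia (((not q or q) and r) and q) is true at w0.
Satisfying worlds: {w0, w1, w3, w5, w6}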